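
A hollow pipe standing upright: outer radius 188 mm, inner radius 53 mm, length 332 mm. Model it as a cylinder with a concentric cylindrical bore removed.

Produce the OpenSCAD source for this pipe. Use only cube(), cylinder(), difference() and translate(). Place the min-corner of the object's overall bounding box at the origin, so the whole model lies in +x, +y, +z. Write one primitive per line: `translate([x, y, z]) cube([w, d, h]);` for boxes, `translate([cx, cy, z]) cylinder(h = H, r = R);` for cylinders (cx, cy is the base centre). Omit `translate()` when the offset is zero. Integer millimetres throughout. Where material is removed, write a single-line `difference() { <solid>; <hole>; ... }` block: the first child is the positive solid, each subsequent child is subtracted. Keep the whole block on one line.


difference() { translate([188, 188, 0]) cylinder(h = 332, r = 188); translate([188, 188, 0]) cylinder(h = 332, r = 53); }


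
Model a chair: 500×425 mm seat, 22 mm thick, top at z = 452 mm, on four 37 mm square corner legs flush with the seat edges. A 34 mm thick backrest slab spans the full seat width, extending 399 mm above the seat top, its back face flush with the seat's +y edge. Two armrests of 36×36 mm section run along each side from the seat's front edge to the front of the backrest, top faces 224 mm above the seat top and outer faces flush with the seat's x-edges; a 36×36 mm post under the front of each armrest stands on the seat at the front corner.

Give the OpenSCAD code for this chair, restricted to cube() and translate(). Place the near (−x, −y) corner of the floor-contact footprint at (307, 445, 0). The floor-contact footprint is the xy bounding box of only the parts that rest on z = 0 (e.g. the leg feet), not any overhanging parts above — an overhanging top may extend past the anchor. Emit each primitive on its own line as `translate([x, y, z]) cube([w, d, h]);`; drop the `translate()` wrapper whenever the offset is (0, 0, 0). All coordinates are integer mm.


translate([307, 445, 430]) cube([500, 425, 22]);
translate([307, 445, 0]) cube([37, 37, 430]);
translate([770, 445, 0]) cube([37, 37, 430]);
translate([307, 833, 0]) cube([37, 37, 430]);
translate([770, 833, 0]) cube([37, 37, 430]);
translate([307, 836, 452]) cube([500, 34, 399]);
translate([307, 445, 640]) cube([36, 391, 36]);
translate([771, 445, 640]) cube([36, 391, 36]);
translate([307, 445, 452]) cube([36, 36, 188]);
translate([771, 445, 452]) cube([36, 36, 188]);


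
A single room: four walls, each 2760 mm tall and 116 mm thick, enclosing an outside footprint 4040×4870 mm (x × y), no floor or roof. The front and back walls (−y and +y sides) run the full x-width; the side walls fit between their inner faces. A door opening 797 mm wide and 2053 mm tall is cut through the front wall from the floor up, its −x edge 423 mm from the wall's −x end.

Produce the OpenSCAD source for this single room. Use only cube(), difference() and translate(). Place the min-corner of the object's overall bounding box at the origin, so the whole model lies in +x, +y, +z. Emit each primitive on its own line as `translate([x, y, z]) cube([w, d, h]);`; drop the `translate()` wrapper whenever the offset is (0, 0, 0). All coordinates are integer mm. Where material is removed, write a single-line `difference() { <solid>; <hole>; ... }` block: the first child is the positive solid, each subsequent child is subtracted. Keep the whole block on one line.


difference() { cube([4040, 116, 2760]); translate([423, 0, 0]) cube([797, 116, 2053]); }
translate([0, 4754, 0]) cube([4040, 116, 2760]);
translate([0, 116, 0]) cube([116, 4638, 2760]);
translate([3924, 116, 0]) cube([116, 4638, 2760]);


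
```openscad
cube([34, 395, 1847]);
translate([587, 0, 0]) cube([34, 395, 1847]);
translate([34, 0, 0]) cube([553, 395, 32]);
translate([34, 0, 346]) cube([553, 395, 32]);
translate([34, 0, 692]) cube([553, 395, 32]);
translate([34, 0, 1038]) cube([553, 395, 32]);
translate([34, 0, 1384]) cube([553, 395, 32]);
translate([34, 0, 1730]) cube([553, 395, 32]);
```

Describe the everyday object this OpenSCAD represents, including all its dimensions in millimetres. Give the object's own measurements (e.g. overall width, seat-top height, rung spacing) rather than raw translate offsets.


An open bookshelf. Two side panels, each 34 mm thick, 395 mm deep and 1847 mm tall, stand 621 mm apart (outside-to-outside). Between them sit 6 shelves, each 32 mm thick and 395 mm deep, spanning the full gap between the sides. The bottom shelf rests on the floor (its underside at z = 0) and the clear gap between one shelf's top and the next shelf's underside is 314 mm.


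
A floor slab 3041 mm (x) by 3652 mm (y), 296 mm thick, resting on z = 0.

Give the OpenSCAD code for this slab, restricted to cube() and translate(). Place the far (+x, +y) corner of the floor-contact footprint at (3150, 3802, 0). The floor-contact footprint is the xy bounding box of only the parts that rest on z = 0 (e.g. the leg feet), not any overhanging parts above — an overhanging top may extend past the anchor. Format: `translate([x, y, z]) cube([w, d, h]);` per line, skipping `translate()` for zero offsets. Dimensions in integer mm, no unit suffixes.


translate([109, 150, 0]) cube([3041, 3652, 296]);


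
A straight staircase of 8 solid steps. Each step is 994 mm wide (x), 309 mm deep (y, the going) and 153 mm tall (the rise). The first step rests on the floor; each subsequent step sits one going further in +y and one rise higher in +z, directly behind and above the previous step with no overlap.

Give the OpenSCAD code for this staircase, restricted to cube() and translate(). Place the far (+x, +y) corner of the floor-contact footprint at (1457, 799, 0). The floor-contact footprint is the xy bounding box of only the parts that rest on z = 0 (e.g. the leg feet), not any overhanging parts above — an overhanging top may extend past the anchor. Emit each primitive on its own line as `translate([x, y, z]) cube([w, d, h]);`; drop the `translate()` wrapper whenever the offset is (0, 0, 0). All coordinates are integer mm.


translate([463, 490, 0]) cube([994, 309, 153]);
translate([463, 799, 153]) cube([994, 309, 153]);
translate([463, 1108, 306]) cube([994, 309, 153]);
translate([463, 1417, 459]) cube([994, 309, 153]);
translate([463, 1726, 612]) cube([994, 309, 153]);
translate([463, 2035, 765]) cube([994, 309, 153]);
translate([463, 2344, 918]) cube([994, 309, 153]);
translate([463, 2653, 1071]) cube([994, 309, 153]);


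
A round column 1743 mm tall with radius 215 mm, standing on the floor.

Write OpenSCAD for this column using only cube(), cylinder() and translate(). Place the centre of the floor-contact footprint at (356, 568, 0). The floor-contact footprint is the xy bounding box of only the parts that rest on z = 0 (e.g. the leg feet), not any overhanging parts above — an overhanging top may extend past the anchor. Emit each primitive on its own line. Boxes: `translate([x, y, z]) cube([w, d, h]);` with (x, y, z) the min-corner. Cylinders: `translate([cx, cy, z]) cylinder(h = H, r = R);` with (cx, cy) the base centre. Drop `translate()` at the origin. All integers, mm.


translate([356, 568, 0]) cylinder(h = 1743, r = 215);


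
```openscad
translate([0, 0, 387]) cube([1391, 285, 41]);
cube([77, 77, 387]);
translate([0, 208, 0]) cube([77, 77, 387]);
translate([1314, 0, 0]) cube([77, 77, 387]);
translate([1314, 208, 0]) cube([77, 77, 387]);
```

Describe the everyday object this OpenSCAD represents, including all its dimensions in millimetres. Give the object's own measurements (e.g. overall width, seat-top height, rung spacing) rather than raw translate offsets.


A long wooden bench with a 1391 mm (x) × 285 mm (y) seat, 41 mm thick, its top surface 428 mm above the floor. Four 77 mm square legs at the seat corners, flush with the edges, run from z = 0 to the seat underside.


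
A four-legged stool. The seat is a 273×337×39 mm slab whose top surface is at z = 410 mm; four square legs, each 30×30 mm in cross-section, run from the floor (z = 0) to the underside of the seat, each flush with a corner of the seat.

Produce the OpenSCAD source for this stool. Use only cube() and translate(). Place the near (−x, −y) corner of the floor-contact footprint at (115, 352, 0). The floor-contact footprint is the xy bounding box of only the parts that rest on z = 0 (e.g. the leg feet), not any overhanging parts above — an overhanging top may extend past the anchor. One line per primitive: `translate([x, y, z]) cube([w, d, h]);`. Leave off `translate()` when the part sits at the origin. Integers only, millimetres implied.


translate([115, 352, 371]) cube([273, 337, 39]);
translate([115, 352, 0]) cube([30, 30, 371]);
translate([358, 352, 0]) cube([30, 30, 371]);
translate([115, 659, 0]) cube([30, 30, 371]);
translate([358, 659, 0]) cube([30, 30, 371]);


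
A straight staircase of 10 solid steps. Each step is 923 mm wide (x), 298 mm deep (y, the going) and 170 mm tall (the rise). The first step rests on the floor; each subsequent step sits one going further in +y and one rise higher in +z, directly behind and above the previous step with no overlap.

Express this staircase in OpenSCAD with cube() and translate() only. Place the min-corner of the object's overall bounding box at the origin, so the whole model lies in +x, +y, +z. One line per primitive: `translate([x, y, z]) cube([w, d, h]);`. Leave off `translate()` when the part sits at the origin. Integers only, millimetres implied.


cube([923, 298, 170]);
translate([0, 298, 170]) cube([923, 298, 170]);
translate([0, 596, 340]) cube([923, 298, 170]);
translate([0, 894, 510]) cube([923, 298, 170]);
translate([0, 1192, 680]) cube([923, 298, 170]);
translate([0, 1490, 850]) cube([923, 298, 170]);
translate([0, 1788, 1020]) cube([923, 298, 170]);
translate([0, 2086, 1190]) cube([923, 298, 170]);
translate([0, 2384, 1360]) cube([923, 298, 170]);
translate([0, 2682, 1530]) cube([923, 298, 170]);


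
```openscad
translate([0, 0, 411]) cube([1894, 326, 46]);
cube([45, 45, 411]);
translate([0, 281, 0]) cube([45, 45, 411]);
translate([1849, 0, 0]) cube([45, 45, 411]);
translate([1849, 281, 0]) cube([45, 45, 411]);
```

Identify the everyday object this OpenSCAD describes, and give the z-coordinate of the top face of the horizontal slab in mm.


A bench. The seat-top height is 457 mm.

A long slab on four corner posts — a bench. The slab sits at z = 411 with thickness 46, so the top is 411 + 46 = 457 mm.


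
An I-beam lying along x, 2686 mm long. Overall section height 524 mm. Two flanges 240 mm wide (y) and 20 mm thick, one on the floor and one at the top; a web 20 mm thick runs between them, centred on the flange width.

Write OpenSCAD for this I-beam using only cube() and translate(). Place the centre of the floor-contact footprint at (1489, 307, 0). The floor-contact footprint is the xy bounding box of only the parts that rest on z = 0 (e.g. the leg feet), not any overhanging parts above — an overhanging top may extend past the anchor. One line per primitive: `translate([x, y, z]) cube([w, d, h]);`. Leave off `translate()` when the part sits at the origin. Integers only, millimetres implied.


translate([146, 187, 0]) cube([2686, 240, 20]);
translate([146, 297, 20]) cube([2686, 20, 484]);
translate([146, 187, 504]) cube([2686, 240, 20]);


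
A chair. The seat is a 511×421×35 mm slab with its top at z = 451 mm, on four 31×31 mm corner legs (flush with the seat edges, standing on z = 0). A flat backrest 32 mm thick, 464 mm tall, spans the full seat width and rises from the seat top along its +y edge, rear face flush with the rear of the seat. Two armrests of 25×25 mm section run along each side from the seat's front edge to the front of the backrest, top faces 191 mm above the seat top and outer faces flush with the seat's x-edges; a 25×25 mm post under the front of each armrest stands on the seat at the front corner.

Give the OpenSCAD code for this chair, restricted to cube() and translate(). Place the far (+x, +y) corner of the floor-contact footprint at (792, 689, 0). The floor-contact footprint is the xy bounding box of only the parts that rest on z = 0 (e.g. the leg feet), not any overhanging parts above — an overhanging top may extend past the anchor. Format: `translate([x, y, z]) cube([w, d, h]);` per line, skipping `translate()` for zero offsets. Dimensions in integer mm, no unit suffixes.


// leg_h = 451 - 35 = 416
// arm post h = 191 - 25 = 166
translate([281, 268, 416]) cube([511, 421, 35]);
translate([281, 268, 0]) cube([31, 31, 416]);
translate([761, 268, 0]) cube([31, 31, 416]);
translate([281, 658, 0]) cube([31, 31, 416]);
translate([761, 658, 0]) cube([31, 31, 416]);
translate([281, 657, 451]) cube([511, 32, 464]);
translate([281, 268, 617]) cube([25, 389, 25]);
translate([767, 268, 617]) cube([25, 389, 25]);
translate([281, 268, 451]) cube([25, 25, 166]);
translate([767, 268, 451]) cube([25, 25, 166]);


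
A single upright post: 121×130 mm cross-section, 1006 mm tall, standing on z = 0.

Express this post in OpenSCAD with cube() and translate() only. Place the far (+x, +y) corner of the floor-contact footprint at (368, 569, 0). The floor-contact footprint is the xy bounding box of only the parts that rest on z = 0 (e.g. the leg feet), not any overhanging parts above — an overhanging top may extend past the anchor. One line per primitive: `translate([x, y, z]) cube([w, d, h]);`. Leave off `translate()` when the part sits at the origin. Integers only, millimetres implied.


translate([247, 439, 0]) cube([121, 130, 1006]);


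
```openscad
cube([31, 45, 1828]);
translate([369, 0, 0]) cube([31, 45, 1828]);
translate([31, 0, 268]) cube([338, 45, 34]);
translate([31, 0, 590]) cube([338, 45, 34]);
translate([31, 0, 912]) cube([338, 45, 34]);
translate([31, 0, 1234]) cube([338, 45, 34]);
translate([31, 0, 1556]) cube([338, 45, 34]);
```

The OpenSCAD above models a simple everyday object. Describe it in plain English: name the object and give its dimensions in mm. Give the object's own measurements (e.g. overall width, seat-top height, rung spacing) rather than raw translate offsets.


A straight ladder. Two 31×45 mm vertical rails, 1828 mm tall, stand 400 mm apart (outside-to-outside) with their front faces coplanar on the −y side. 5 rungs, each 45 mm deep and 34 mm tall, span between the inner faces of the rails, front faces flush with the rails. The lowest rung's underside is at z = 268 mm and rungs are spaced 322 mm apart (underside to underside).


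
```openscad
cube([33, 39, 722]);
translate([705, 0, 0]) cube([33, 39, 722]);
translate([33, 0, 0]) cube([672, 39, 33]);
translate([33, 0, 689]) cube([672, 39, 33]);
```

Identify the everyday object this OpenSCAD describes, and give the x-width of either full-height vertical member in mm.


A picture frame. The border width is 33 mm.

Four thin pieces enclosing a rectangular opening — a picture frame. The two full-height stiles are 722 mm tall; the top rail sits at z = 689 and is 33 mm tall, so the border above the opening is 722 − 689 = 33 mm, matching the stile x-width.


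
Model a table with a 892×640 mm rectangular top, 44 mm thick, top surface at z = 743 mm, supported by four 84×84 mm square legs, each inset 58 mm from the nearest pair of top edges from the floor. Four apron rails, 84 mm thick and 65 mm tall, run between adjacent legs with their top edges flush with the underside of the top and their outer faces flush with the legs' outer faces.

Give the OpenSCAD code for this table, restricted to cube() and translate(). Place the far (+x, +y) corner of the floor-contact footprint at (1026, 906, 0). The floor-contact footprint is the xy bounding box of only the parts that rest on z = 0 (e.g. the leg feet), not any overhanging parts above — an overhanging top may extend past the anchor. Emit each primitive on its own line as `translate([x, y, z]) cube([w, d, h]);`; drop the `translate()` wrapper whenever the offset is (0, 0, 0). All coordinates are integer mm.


translate([192, 324, 699]) cube([892, 640, 44]);
translate([250, 382, 0]) cube([84, 84, 699]);
translate([942, 382, 0]) cube([84, 84, 699]);
translate([250, 822, 0]) cube([84, 84, 699]);
translate([942, 822, 0]) cube([84, 84, 699]);
translate([334, 382, 634]) cube([608, 84, 65]);
translate([334, 822, 634]) cube([608, 84, 65]);
translate([250, 466, 634]) cube([84, 356, 65]);
translate([942, 466, 634]) cube([84, 356, 65]);


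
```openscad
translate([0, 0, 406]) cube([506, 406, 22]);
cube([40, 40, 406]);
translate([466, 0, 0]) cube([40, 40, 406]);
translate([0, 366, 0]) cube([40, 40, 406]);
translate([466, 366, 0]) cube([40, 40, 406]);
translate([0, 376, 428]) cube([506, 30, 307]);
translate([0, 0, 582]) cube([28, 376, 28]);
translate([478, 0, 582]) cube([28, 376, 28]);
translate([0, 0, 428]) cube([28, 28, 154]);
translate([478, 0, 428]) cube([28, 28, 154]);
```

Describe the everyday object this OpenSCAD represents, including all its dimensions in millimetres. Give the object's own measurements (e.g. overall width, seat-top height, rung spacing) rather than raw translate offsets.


A chair. The seat is a 506×406×22 mm slab with its top at z = 428 mm, on four 40×40 mm corner legs (flush with the seat edges, standing on z = 0). A flat backrest 30 mm thick, 307 mm tall, spans the full seat width and rises from the seat top along its +y edge, rear face flush with the rear of the seat. Two armrests of 28×28 mm section run along each side from the seat's front edge to the front of the backrest, top faces 182 mm above the seat top and outer faces flush with the seat's x-edges; a 28×28 mm post under the front of each armrest stands on the seat at the front corner.


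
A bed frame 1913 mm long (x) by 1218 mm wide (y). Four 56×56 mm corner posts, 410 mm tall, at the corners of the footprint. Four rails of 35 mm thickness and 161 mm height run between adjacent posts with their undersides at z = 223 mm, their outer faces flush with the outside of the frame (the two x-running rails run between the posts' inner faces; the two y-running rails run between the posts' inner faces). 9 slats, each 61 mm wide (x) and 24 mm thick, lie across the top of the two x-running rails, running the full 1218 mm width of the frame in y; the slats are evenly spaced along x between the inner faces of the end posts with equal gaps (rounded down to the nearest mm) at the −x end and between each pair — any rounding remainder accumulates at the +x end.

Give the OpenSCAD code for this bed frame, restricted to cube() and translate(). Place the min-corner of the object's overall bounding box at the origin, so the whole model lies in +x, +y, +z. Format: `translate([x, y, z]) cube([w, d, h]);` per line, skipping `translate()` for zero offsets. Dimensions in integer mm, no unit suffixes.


cube([56, 56, 410]);
translate([0, 1162, 0]) cube([56, 56, 410]);
translate([1857, 0, 0]) cube([56, 56, 410]);
translate([1857, 1162, 0]) cube([56, 56, 410]);
translate([56, 0, 223]) cube([1801, 35, 161]);
translate([56, 1183, 223]) cube([1801, 35, 161]);
translate([0, 56, 223]) cube([35, 1106, 161]);
translate([1878, 56, 223]) cube([35, 1106, 161]);
translate([181, 0, 384]) cube([61, 1218, 24]);
translate([367, 0, 384]) cube([61, 1218, 24]);
translate([553, 0, 384]) cube([61, 1218, 24]);
translate([739, 0, 384]) cube([61, 1218, 24]);
translate([925, 0, 384]) cube([61, 1218, 24]);
translate([1111, 0, 384]) cube([61, 1218, 24]);
translate([1297, 0, 384]) cube([61, 1218, 24]);
translate([1483, 0, 384]) cube([61, 1218, 24]);
translate([1669, 0, 384]) cube([61, 1218, 24]);


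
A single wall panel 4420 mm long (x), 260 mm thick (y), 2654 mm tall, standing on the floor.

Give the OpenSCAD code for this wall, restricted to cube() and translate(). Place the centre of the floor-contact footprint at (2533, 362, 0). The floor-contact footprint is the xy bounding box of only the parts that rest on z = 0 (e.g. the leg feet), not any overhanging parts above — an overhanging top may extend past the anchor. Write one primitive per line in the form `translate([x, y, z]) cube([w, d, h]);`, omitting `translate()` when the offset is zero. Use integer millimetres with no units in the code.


translate([323, 232, 0]) cube([4420, 260, 2654]);


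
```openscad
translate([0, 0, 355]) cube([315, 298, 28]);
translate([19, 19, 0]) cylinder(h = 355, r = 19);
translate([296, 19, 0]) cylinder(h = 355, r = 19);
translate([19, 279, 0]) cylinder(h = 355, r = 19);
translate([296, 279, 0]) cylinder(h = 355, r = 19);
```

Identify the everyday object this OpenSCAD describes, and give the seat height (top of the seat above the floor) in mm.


A stool. The seat height is 383 mm.

A 315×298×28 slab at z = 355 on four corner cylinders — a stool. The seat top is 355 + 28 = 383 mm.


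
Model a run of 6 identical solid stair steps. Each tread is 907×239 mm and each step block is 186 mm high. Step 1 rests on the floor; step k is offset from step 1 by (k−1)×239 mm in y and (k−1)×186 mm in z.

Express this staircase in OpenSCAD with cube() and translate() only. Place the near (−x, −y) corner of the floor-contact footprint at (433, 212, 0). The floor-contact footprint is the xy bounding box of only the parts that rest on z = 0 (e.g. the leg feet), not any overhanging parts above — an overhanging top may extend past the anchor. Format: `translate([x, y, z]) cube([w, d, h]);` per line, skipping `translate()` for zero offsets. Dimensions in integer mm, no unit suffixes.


translate([433, 212, 0]) cube([907, 239, 186]);
translate([433, 451, 186]) cube([907, 239, 186]);
translate([433, 690, 372]) cube([907, 239, 186]);
translate([433, 929, 558]) cube([907, 239, 186]);
translate([433, 1168, 744]) cube([907, 239, 186]);
translate([433, 1407, 930]) cube([907, 239, 186]);


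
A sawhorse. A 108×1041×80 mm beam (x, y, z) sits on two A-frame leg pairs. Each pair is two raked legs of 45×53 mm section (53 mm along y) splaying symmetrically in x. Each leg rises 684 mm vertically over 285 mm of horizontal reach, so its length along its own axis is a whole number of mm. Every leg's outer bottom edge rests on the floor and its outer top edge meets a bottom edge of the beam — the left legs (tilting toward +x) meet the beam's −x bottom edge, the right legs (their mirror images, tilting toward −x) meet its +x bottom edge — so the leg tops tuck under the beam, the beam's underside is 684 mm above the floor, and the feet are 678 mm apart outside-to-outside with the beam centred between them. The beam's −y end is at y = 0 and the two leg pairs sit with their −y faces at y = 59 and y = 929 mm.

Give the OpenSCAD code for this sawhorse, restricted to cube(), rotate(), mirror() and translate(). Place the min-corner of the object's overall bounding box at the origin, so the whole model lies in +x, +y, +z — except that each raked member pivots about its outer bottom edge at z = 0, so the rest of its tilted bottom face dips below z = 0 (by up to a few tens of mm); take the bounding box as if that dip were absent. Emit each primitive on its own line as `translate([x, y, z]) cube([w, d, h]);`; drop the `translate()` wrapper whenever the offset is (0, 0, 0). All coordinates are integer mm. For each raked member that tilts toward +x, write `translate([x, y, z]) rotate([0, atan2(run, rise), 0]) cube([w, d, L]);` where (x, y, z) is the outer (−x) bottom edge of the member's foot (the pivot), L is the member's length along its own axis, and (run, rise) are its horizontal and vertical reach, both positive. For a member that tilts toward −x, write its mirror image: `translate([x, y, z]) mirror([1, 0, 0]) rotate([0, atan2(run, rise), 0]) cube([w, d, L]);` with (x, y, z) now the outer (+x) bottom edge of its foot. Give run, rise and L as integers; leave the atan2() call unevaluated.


// leg length = √(285² + 684²) = 741
// right-leg outer foot x = 2·285 + 108 = 678
// beam min-corner = (285, 0, 684)
translate([285, 0, 684]) cube([108, 1041, 80]);
translate([0, 59, 0]) rotate([0, atan2(285, 684), 0]) cube([45, 53, 741]);
translate([678, 59, 0]) mirror([1, 0, 0]) rotate([0, atan2(285, 684), 0]) cube([45, 53, 741]);
translate([0, 929, 0]) rotate([0, atan2(285, 684), 0]) cube([45, 53, 741]);
translate([678, 929, 0]) mirror([1, 0, 0]) rotate([0, atan2(285, 684), 0]) cube([45, 53, 741]);


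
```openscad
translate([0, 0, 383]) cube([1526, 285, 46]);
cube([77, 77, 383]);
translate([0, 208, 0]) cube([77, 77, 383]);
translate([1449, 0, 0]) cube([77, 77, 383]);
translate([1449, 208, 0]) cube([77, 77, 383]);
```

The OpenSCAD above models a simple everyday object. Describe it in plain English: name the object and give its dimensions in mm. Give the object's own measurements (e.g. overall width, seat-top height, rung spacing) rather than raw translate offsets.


A long wooden bench with a 1526 mm (x) × 285 mm (y) seat, 46 mm thick, its top surface 429 mm above the floor. Four 77 mm square legs at the seat corners, flush with the edges, run from z = 0 to the seat underside.


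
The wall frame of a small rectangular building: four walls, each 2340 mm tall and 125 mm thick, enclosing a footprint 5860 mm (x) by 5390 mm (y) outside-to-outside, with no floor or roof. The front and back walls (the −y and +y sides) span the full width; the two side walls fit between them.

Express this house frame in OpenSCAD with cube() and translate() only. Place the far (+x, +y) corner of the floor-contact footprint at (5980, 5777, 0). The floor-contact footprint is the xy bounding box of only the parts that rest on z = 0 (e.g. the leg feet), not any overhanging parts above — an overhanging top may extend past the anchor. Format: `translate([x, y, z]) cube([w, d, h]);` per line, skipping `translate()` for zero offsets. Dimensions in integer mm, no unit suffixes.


translate([120, 387, 0]) cube([5860, 125, 2340]);
translate([120, 5652, 0]) cube([5860, 125, 2340]);
translate([120, 512, 0]) cube([125, 5140, 2340]);
translate([5855, 512, 0]) cube([125, 5140, 2340]);


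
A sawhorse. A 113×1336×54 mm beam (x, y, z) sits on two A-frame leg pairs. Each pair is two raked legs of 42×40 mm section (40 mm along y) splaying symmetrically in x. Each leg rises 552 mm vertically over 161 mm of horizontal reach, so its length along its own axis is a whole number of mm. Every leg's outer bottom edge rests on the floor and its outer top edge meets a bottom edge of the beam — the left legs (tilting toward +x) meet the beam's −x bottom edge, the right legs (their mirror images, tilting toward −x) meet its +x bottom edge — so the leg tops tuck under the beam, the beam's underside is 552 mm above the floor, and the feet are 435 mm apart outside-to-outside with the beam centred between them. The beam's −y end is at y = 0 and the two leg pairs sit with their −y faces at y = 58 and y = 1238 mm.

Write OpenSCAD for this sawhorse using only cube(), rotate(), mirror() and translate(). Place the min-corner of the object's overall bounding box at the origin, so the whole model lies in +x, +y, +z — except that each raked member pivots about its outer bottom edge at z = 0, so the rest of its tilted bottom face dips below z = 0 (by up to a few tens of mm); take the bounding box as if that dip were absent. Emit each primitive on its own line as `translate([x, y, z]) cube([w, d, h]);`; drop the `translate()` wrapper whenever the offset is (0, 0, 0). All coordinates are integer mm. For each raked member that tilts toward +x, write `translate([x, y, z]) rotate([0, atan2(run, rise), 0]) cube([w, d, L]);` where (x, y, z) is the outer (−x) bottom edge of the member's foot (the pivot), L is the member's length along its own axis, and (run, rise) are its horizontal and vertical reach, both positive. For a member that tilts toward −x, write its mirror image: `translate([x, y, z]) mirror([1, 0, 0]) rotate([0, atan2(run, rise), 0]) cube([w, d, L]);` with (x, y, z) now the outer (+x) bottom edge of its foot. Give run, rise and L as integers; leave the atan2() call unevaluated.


translate([161, 0, 552]) cube([113, 1336, 54]);
translate([0, 58, 0]) rotate([0, atan2(161, 552), 0]) cube([42, 40, 575]);
translate([435, 58, 0]) mirror([1, 0, 0]) rotate([0, atan2(161, 552), 0]) cube([42, 40, 575]);
translate([0, 1238, 0]) rotate([0, atan2(161, 552), 0]) cube([42, 40, 575]);
translate([435, 1238, 0]) mirror([1, 0, 0]) rotate([0, atan2(161, 552), 0]) cube([42, 40, 575]);


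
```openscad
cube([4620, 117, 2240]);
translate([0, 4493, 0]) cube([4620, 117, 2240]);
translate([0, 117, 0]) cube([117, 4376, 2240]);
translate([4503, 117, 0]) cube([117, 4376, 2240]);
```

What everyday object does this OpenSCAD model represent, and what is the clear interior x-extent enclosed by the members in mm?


A house (or room) frame. The interior width is 4386 mm.

Four 2240 mm walls enclosing a rectangle with no floor or roof — a room or house frame. Outside width is 4620 mm and wall thickness is 117 mm, so the interior width is 4620 − 2 × 117 = 4386 mm.


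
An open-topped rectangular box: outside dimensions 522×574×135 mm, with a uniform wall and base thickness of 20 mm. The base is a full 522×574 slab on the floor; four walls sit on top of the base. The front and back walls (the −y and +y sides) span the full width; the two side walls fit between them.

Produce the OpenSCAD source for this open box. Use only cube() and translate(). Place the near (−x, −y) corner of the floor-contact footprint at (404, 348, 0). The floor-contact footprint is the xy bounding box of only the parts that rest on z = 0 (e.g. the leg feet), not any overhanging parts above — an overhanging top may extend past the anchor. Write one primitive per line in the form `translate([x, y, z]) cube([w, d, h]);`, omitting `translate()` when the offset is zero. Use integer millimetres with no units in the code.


translate([404, 348, 0]) cube([522, 574, 20]);
translate([404, 348, 20]) cube([522, 20, 115]);
translate([404, 902, 20]) cube([522, 20, 115]);
translate([404, 368, 20]) cube([20, 534, 115]);
translate([906, 368, 20]) cube([20, 534, 115]);


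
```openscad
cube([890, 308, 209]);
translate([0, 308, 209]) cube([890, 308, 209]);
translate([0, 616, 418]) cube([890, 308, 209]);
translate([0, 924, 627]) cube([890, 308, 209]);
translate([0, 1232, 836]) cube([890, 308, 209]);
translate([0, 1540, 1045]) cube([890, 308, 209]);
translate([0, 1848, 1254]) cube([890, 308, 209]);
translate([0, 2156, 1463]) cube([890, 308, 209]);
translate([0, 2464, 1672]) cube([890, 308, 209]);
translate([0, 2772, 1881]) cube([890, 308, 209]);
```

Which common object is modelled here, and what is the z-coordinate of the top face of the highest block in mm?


A staircase. The total rise is 2090 mm.

10 identical blocks, each offset up and back from the previous — a staircase. Each step is 209 mm tall and there are 10 of them, so the total rise is 10 × 209 = 2090 mm.


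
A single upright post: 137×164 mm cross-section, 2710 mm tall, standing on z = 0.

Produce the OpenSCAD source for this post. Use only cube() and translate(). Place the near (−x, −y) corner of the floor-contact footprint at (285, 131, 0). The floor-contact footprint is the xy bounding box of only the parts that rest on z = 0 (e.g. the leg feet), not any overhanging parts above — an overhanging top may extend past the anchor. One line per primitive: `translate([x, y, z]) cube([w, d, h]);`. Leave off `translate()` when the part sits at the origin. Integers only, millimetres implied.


translate([285, 131, 0]) cube([137, 164, 2710]);


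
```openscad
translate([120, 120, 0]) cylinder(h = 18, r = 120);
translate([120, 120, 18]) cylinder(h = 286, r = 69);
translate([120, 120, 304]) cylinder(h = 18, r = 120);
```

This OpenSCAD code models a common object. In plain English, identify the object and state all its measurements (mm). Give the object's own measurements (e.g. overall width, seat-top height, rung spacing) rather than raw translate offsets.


A spool: two coaxial disc flanges of radius 120 mm and thickness 18 mm, joined by a core cylinder of radius 69 mm and height 286 mm. The lower flange rests on z = 0 and the three cylinders share a vertical axis.


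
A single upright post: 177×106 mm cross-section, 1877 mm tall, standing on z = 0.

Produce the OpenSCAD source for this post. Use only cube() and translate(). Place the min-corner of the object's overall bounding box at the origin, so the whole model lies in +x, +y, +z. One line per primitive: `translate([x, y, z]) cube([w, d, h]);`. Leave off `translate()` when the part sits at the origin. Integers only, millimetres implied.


cube([177, 106, 1877]);


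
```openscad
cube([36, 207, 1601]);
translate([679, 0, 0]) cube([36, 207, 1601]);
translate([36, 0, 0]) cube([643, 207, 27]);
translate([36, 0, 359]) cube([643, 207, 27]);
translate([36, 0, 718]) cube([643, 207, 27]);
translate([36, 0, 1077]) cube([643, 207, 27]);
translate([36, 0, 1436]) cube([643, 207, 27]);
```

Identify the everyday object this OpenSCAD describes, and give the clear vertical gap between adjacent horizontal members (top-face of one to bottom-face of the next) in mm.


A bookshelf. The clear shelf gap is 332 mm.

Two tall side panels with 5 horizontal boards between them — a bookshelf. The first two shelf undersides are at z = 0 and z = 359; with shelf thickness 27, the clear gap is 359 − 0 − 27 = 332 mm.


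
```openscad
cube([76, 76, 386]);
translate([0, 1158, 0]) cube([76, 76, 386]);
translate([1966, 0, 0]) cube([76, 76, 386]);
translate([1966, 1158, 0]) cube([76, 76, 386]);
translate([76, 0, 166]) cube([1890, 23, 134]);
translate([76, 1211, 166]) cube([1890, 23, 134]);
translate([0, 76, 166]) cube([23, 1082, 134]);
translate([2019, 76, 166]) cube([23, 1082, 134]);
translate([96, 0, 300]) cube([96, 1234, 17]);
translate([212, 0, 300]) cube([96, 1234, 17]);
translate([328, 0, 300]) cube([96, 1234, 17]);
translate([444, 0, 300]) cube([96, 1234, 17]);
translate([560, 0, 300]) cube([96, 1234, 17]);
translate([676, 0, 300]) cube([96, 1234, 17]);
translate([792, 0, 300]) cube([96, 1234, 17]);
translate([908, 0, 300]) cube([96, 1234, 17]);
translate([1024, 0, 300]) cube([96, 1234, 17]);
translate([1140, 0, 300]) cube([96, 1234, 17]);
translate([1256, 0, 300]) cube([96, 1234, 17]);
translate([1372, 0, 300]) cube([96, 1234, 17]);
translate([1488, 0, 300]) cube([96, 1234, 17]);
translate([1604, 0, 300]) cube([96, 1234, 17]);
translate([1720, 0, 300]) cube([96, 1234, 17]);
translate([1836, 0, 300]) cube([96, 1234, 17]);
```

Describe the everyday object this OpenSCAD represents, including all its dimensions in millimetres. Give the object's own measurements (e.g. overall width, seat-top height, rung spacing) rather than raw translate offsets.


A bed frame 2042 mm long (x) by 1234 mm wide (y). Four 76×76 mm corner posts, 386 mm tall, at the corners of the footprint. Four rails of 23 mm thickness and 134 mm height run between adjacent posts with their undersides at z = 166 mm, their outer faces flush with the outside of the frame (the two x-running rails run between the posts' inner faces; the two y-running rails run between the posts' inner faces). 16 slats, each 96 mm wide (x) and 17 mm thick, lie across the top of the two x-running rails, running the full 1234 mm width of the frame in y; along x they sit between the end posts with a 20 mm gap after the −x posts and between neighbouring slats, leaving 34 mm before the +x posts.


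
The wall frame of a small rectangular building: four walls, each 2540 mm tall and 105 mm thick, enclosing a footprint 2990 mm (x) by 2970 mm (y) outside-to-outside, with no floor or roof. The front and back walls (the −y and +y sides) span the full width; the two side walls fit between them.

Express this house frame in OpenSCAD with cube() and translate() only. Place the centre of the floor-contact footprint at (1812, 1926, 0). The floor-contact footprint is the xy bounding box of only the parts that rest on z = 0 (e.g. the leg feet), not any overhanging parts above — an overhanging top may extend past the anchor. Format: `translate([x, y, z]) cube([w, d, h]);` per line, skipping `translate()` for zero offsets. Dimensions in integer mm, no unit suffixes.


translate([317, 441, 0]) cube([2990, 105, 2540]);
translate([317, 3306, 0]) cube([2990, 105, 2540]);
translate([317, 546, 0]) cube([105, 2760, 2540]);
translate([3202, 546, 0]) cube([105, 2760, 2540]);


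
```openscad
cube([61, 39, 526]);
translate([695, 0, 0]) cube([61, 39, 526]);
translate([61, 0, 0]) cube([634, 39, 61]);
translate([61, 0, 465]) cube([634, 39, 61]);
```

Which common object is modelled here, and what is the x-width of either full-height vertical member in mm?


A picture frame. The border width is 61 mm.

Four thin pieces enclosing a rectangular opening — a picture frame. The two full-height stiles are 526 mm tall; the top rail sits at z = 465 and is 61 mm tall, so the border above the opening is 526 − 465 = 61 mm, matching the stile x-width.


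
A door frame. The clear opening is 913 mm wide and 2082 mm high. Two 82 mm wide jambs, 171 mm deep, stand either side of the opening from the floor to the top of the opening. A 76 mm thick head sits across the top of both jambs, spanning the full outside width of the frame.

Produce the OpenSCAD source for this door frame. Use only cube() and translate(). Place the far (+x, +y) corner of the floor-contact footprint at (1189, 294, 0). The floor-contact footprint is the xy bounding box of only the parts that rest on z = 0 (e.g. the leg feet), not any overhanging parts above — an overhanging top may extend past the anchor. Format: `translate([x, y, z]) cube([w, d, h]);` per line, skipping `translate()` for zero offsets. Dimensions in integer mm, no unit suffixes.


translate([112, 123, 0]) cube([82, 171, 2082]);
translate([1107, 123, 0]) cube([82, 171, 2082]);
translate([112, 123, 2082]) cube([1077, 171, 76]);


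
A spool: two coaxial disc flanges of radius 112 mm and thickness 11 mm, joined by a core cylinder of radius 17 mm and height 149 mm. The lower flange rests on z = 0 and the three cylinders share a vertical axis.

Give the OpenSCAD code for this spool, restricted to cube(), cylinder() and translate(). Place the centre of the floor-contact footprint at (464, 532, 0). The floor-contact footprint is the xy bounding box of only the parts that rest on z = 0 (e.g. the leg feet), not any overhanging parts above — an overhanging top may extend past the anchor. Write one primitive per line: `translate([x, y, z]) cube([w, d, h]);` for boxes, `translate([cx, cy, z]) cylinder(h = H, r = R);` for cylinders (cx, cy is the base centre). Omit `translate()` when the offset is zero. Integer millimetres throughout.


translate([464, 532, 0]) cylinder(h = 11, r = 112);
translate([464, 532, 11]) cylinder(h = 149, r = 17);
translate([464, 532, 160]) cylinder(h = 11, r = 112);


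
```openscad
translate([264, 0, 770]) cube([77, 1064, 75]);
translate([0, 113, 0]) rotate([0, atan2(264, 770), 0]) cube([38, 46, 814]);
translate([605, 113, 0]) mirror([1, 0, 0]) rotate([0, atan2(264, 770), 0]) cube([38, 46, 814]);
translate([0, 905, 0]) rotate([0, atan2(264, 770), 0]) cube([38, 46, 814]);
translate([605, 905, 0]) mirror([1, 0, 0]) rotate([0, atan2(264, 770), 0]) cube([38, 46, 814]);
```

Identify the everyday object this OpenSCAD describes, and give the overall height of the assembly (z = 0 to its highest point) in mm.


A sawhorse. The overall height is 845 mm.

A beam across two mirrored pairs of raked legs — a sawhorse. The beam's underside is at z = 770 (matching the legs' vertical rise in atan2(264, 770)) and the beam is 75 mm tall, so its top is at 770 + 75 = 845 mm. The raked legs top out at the beam's underside, so that is the highest point.


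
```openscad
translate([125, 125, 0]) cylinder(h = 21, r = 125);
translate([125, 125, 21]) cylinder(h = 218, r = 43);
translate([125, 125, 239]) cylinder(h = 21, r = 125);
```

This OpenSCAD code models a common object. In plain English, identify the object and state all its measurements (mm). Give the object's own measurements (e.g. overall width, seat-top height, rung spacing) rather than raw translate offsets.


A spool: two coaxial disc flanges of radius 125 mm and thickness 21 mm, joined by a core cylinder of radius 43 mm and height 218 mm. The lower flange rests on z = 0 and the three cylinders share a vertical axis.
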